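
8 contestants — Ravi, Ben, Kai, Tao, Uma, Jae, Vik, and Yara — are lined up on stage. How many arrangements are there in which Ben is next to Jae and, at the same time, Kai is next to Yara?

Treat {Ben,Jae} as one block (2 orders) and {Kai,Yara} as another (2 orders).
That leaves 6 units to arrange: 2 × 2 × 6! = 4 × 720 = 2880.

2880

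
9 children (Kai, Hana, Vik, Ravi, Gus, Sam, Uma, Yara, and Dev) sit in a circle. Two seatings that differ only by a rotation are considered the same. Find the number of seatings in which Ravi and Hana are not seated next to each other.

Without the restriction there are (8)! = 40320 seatings.
Those with Ravi next to Hana: fuse the pair into one unit and seat 8 units around a circle — 2·(7)! = 10080.
Subtracting, 40320 − 10080 = 30240.

30240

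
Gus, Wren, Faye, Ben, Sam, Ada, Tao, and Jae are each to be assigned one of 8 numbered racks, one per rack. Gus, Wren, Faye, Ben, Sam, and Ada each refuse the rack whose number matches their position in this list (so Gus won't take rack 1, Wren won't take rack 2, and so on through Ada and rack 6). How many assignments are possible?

18806

Let Aᵢ (for 1 ≤ i ≤ 6) be the placements that put person i in their forbidden rack. Any j of these fix j positions, leaving (8−j)! ways to fill the rest, and there are C(6,j) ways to pick which j.
By inclusion–exclusion, the number of valid placements is Σ_{j=0}^{6} (−1)^j C(6,j)·(8−j)!.
Computing: 40320 − 30240 + 10800 − 2400 + 360 − 36 + 2 = 18806.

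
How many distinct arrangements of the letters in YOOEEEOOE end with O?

280

With the last slot taken by O, it remains to arrange the other 8 letters (YOEEEOOE).
Those 8 letters have E appearing 4 times and O appearing 3 times, giving (8)!/(4!·3!) = 280.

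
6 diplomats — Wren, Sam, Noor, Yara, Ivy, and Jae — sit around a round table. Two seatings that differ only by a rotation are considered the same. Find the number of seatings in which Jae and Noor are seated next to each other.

48

Treat {Jae, Noor} as one unit (2 internal orders) and seat the resulting 5 units around the table: (4)! circular arrangements.
So 2 × (4)! = 2 × 24 = 48.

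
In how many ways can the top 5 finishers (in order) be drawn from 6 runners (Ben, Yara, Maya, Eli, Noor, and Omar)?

720

This is an ordered selection of 5 from 6: P(6,5).
That gives 6 × 5 × 4 × 3 × 2 = 720.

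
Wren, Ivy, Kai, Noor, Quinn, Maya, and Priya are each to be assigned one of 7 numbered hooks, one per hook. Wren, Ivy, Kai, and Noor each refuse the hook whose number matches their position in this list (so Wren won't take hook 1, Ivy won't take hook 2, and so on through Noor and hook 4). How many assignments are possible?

Let Aᵢ (for 1 ≤ i ≤ 4) be the placements that put person i in their forbidden hook. Any j of these fix j positions, leaving (7−j)! ways to fill the rest, and there are C(4,j) ways to pick which j.
By inclusion–exclusion, the number of valid placements is Σ_{j=0}^{4} (−1)^j C(4,j)·(7−j)!.
Computing: 5040 − 2880 + 720 − 96 + 6 = 2790.

2790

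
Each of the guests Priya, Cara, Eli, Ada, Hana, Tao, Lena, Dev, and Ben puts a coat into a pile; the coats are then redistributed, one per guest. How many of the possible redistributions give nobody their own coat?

133496

Let Aᵢ be the assignments in which guest i gets their own coat. We want the size of the complement of A₁∪…∪A_9.
By inclusion–exclusion this is Σ_{j=0}^{9} (−1)^j C(9,j)·(9−j)!.
Computing: 362880 − 362880 + 181440 − 60480 + 15120 − 3024 + 504 − 72 + 9 − 1 = 133496.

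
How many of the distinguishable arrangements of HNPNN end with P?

4

With the last slot taken by P, it remains to arrange the other 4 letters (HNNN).
Those 4 letters have N appearing 3 times, giving (4)!/(3!) = 4.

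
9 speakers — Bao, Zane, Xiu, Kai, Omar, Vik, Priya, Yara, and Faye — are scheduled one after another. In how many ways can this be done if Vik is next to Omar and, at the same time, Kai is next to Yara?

Treat {Vik,Omar} as one block (2 orders) and {Kai,Yara} as another (2 orders).
That leaves 7 units to arrange: 2 × 2 × 7! = 4 × 5040 = 20160.

20160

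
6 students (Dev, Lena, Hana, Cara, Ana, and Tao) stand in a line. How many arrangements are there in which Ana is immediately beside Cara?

Treat {Ana, Cara} as a single unit. There are 5 units to order, and the pair itself can be ordered 2 ways.
So the count is 2·(5)! = 240.

240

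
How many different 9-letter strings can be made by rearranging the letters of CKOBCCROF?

30240

The 9 letters of CKOBCCROF have repeats: C appearing 3 times and O appearing twice.
The number of distinct arrangements is 9!/(3!·2!) = 362880/12 = 30240.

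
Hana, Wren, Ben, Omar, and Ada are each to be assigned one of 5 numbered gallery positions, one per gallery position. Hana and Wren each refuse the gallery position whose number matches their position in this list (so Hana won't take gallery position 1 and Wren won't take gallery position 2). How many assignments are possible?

78

Let Aᵢ (for i ∈ {1, 2}) be the placements that put person i in their forbidden gallery position. Any j of these fix j positions, leaving (5−j)! ways to fill the rest, and there are C(2,j) ways to pick which j.
By inclusion–exclusion, the number of valid placements is Σ_{j=0}^{2} (−1)^j C(2,j)·(5−j)!.
Computing: 120 − 48 + 6 = 78.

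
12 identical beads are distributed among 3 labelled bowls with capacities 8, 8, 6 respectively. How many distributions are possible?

Without the upper bounds there are C(14,2) = 91 ways to split 12 among 3 bowls.
Subtract solutions that violate a single cap (substitute x_i' = x_i − (cap_i+1)): x_1 ≥ 9 gives C(5,2) = 10; x_2 ≥ 9 gives C(5,2) = 10; x_3 ≥ 7 gives C(7,2) = 21. Together 41.
No two caps can be exceeded simultaneously, so the pair terms are all 0.
By inclusion–exclusion the count is 91 − 41 + 0 = 50.

50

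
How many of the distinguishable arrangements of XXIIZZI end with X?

60

Fix X in the last position and arrange the remaining 6 letters.
Those 6 letters have I appearing 3 times and Z appearing twice, giving (6)!/(3!·2!) = 60.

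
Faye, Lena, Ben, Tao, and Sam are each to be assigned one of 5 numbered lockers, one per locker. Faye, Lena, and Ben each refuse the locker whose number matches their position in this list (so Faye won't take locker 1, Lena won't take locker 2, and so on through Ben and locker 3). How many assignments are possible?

Let Aᵢ (for i ∈ {1, 2, 3}) be the placements that put person i in their forbidden locker. Any j of these fix j positions, leaving (5−j)! ways to fill the rest, and there are C(3,j) ways to pick which j.
By inclusion–exclusion, the number of valid placements is Σ_{j=0}^{3} (−1)^j C(3,j)·(5−j)!.
Computing: 120 − 72 + 18 − 2 = 64.

64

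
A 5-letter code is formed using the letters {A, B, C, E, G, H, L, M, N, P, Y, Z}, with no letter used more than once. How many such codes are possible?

With no repetition, fill the 5 letters in order: 12 choices, then 11, down to 8.
That product is 12 × 11 × 10 × 9 × 8 = 95040.

95040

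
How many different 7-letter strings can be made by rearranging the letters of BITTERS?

2520

The 7 letters of BITTERS have repeats: T appearing twice.
Dividing 7! = 5040 by 2! = 2 for the repeated letters gives 2520.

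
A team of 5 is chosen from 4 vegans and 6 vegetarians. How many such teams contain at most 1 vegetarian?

Split by how many vegetarians are chosen (0 through 1).
Sum: C(6,0)·C(4,5) + C(6,1)·C(4,4) = 0 + 6 = 6.

6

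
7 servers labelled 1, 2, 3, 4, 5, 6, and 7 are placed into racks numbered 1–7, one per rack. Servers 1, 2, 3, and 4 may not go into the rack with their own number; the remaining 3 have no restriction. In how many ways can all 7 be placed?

2790

Let Aᵢ (for 1 ≤ i ≤ 4) be the placements that put server i in its forbidden rack. Any j of these fix j positions, leaving (7−j)! ways to fill the rest, and there are C(4,j) ways to pick which j.
By inclusion–exclusion, the number of valid placements is Σ_{j=0}^{4} (−1)^j C(4,j)·(7−j)!.
Computing: 5040 − 2880 + 720 − 96 + 6 = 2790.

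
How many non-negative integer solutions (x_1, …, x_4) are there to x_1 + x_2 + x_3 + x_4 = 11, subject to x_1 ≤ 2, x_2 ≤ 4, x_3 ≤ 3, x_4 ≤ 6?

By stars and bars, unrestricted non-negative solutions to x_1+…+x_4 = 11 number C(11+3,3) = 364.
Subtract solutions that violate a single cap (substitute x_i' = x_i − (cap_i+1)): x_1 ≥ 3 gives C(11,3) = 165; x_2 ≥ 5 gives C(9,3) = 84; x_3 ≥ 4 gives C(10,3) = 120; x_4 ≥ 7 gives C(7,3) = 35. Together 404.
Add back pairs where two caps are both exceeded: 20 + 35 + 4 + 10 + 0 + 1 = 70.
By inclusion–exclusion the count is 364 − 404 + 70 = 30.

30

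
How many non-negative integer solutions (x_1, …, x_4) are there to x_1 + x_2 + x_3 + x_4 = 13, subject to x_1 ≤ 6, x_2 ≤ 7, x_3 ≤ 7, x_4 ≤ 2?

Without the upper bounds there are C(16,3) = 560 ways to split 13 among 4 variables.
Subtract solutions that violate a single cap (substitute x_i' = x_i − (cap_i+1)): x_1 ≥ 7 gives C(9,3) = 84; x_2 ≥ 8 gives C(8,3) = 56; x_3 ≥ 8 gives C(8,3) = 56; x_4 ≥ 3 gives C(13,3) = 286. Together 482.
Add back pairs where two caps are both exceeded: 0 + 0 + 20 + 0 + 10 + 10 = 40.
By inclusion–exclusion the count is 560 − 482 + 40 = 118.

118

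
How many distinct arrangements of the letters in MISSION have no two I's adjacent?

900

Total arrangements of MISSION: 7!/(2!·2!) = 1260.
If the two I's are adjacent, glue them into one block, leaving 6 items to arrange: (6)!/(2!) = 360 ways.
Hence 1260 − 360 = 900.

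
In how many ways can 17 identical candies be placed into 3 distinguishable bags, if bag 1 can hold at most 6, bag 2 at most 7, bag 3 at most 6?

Without the upper bounds there are C(19,2) = 171 ways to split 17 among 3 bags.
Subtract solutions that violate a single cap (substitute x_i' = x_i − (cap_i+1)): x_1 ≥ 7 gives C(12,2) = 66; x_2 ≥ 8 gives C(11,2) = 55; x_3 ≥ 7 gives C(12,2) = 66. Together 187.
Add back pairs where two caps are both exceeded: 6 + 10 + 6 = 22.
By inclusion–exclusion the count is 171 − 187 + 22 = 6.

6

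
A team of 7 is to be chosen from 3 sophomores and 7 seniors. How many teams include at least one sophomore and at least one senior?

With no constraint there are C(10,7) = 120 possible selections.
Subtract selections that omit an entire group: no sophomores → C(7,7) = 1; no seniors → C(3,7) = 0.
Both groups omitted at once is impossible, so 120 − 1 = 119.

119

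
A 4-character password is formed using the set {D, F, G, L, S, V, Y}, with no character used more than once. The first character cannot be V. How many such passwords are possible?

720

The first character has 7−1 = 6 choices (anything except V).
The remaining 3 characters are filled from the other 6 symbols without repetition: 6 × 5 × 4 = 120.
Total: 6 × 120 = 720.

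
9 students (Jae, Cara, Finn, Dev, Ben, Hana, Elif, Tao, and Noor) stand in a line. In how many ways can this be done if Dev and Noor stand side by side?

80640

Glue Dev and Noor into one block (2 internal orders), leaving 8 units to arrange in a row.
That gives 2 × 8! = 2 × 40320 = 80640.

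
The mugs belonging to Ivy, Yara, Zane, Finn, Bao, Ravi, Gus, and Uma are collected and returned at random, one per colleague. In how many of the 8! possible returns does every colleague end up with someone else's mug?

Count assignments avoiding every fixed point. For any j of the 8 colleagues fixed to their own mug, the other 8−j can be arranged in (8−j)! ways.
By inclusion–exclusion this is Σ_{j=0}^{8} (−1)^j C(8,j)·(8−j)!.
Computing: 40320 − 40320 + 20160 − 6720 + 1680 − 336 + 56 − 8 + 1 = 14833.

14833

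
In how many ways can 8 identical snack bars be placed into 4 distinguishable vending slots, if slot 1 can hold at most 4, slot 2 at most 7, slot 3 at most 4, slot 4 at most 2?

70

Without the upper bounds there are C(11,3) = 165 ways to split 8 among 4 vending slots.
Subtract solutions that violate a single cap (substitute x_i' = x_i − (cap_i+1)): x_1 ≥ 5 gives C(6,3) = 20; x_2 ≥ 8 gives C(3,3) = 1; x_3 ≥ 5 gives C(6,3) = 20; x_4 ≥ 3 gives C(8,3) = 56. Together 97.
Add back pairs where two caps are both exceeded: 0 + 0 + 1 + 0 + 0 + 1 = 2.
By inclusion–exclusion the count is 165 − 97 + 2 = 70.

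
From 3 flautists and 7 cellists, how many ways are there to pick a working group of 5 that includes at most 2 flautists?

231

Split by how many flautists are chosen (0 through 2).
Sum: C(3,0)·C(7,5) + C(3,1)·C(7,4) + C(3,2)·C(7,3) = 21 + 105 + 105 = 231.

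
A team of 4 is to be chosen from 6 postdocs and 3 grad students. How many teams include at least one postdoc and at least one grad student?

111

Total 4-person selections from all 9: C(9,4) = 126.
Subtract selections that omit an entire group: no postdocs → C(3,4) = 0; no grad students → C(6,4) = 15.
Both groups omitted at once is impossible, so 126 − 15 = 111.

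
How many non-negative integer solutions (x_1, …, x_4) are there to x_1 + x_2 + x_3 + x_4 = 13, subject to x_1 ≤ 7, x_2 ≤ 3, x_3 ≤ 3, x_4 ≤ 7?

80

By stars and bars, unrestricted non-negative solutions to x_1+…+x_4 = 13 number C(13+3,3) = 560.
Subtract solutions that violate a single cap (substitute x_i' = x_i − (cap_i+1)): x_1 ≥ 8 gives C(8,3) = 56; x_2 ≥ 4 gives C(12,3) = 220; x_3 ≥ 4 gives C(12,3) = 220; x_4 ≥ 8 gives C(8,3) = 56. Together 552.
Add back pairs where two caps are both exceeded: 4 + 4 + 0 + 56 + 4 + 4 = 72.
By inclusion–exclusion the count is 560 − 552 + 72 = 80.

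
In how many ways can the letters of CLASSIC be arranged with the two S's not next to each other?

Total arrangements of CLASSIC: 7!/(2!·2!) = 1260.
If the two S's are adjacent, glue them into one block, leaving 6 items to arrange: (6)!/(2!) = 360 ways.
Hence 1260 − 360 = 900.

900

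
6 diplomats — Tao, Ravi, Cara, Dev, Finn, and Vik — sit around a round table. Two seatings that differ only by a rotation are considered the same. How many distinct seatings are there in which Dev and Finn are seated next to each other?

Treat {Dev, Finn} as one unit (2 internal orders) and seat the resulting 5 units around the table: (4)! circular arrangements.
So 2 × (4)! = 2 × 24 = 48.

48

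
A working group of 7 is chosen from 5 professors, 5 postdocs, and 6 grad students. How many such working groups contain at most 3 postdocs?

10560

Split by how many postdocs are chosen (0 through 3).
Sum: C(5,0)·C(11,7) + C(5,1)·C(11,6) + C(5,2)·C(11,5) + C(5,3)·C(11,4) = 330 + 2310 + 4620 + 3300 = 10560.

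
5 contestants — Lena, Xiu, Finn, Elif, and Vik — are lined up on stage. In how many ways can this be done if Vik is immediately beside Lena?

48

Place the 3 others and the Vik-Lena pair as 4 objects in a line; the pair has 2 internal arrangements.
So the count is 2·(4)! = 48.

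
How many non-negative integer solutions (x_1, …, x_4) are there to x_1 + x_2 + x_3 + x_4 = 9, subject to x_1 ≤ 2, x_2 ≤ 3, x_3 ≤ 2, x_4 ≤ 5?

18

Without the upper bounds there are C(12,3) = 220 ways to split 9 among 4 variables.
Subtract solutions that violate a single cap (substitute x_i' = x_i − (cap_i+1)): x_1 ≥ 3 gives C(9,3) = 84; x_2 ≥ 4 gives C(8,3) = 56; x_3 ≥ 3 gives C(9,3) = 84; x_4 ≥ 6 gives C(6,3) = 20. Together 244.
Add back pairs where two caps are both exceeded: 10 + 20 + 1 + 10 + 0 + 1 = 42.
By inclusion–exclusion the count is 220 − 244 + 42 = 18.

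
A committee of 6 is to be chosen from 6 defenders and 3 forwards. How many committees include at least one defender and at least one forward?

83

With no constraint there are C(9,6) = 84 possible selections.
Selections missing a whole group: no defenders → C(3,6) = 0; no forwards → C(6,6) = 1.
Both groups omitted at once is impossible, so 84 − 1 = 83.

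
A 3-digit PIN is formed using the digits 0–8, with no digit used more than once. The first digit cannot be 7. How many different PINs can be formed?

The first digit has 9−1 = 8 choices (anything except 7).
The remaining 2 digits are filled from the other 8 symbols without repetition: 8 × 7 = 56.
Total: 8 × 56 = 448.

448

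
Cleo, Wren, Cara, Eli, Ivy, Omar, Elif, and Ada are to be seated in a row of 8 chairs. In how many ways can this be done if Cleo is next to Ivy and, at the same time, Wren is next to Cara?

2880

Treat {Cleo,Ivy} as one block (2 orders) and {Wren,Cara} as another (2 orders).
That leaves 6 units to arrange: 2 × 2 × 6! = 4 × 720 = 2880.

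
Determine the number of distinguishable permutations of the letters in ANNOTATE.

Letter multiplicities in ANNOTATE: A×2, E×1, N×2, O×1, T×2.
The number of distinct arrangements is 8!/(2!·2!·2!) = 40320/8 = 5040.

5040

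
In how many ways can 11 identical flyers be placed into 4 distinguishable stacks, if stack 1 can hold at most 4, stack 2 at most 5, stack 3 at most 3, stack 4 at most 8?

Without the upper bounds there are C(14,3) = 364 ways to split 11 among 4 stacks.
Subtract solutions that violate a single cap (substitute x_i' = x_i − (cap_i+1)): x_1 ≥ 5 gives C(9,3) = 84; x_2 ≥ 6 gives C(8,3) = 56; x_3 ≥ 4 gives C(10,3) = 120; x_4 ≥ 9 gives C(5,3) = 10. Together 270.
Add back pairs where two caps are both exceeded: 1 + 10 + 0 + 4 + 0 + 0 = 15.
By inclusion–exclusion the count is 364 − 270 + 15 = 109.

109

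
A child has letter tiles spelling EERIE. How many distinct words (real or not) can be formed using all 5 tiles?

The 5 letters of EERIE have repeats: E appearing 3 times.
Dividing 5! = 120 by 3! = 6 for the repeated letters gives 20.

20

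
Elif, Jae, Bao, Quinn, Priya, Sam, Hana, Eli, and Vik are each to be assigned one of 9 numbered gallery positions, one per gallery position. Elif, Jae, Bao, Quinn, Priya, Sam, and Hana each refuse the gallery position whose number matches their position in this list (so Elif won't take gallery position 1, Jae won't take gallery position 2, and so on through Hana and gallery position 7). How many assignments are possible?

165016

Let Aᵢ (for 1 ≤ i ≤ 7) be the placements that put person i in their forbidden gallery position. Any j of these fix j positions, leaving (9−j)! ways to fill the rest, and there are C(7,j) ways to pick which j.
By inclusion–exclusion, the number of valid placements is Σ_{j=0}^{7} (−1)^j C(7,j)·(9−j)!.
Computing: 362880 − 282240 + 105840 − 25200 + 4200 − 504 + 42 − 2 = 165016.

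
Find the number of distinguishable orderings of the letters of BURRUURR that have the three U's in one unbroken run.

Treat the 3 copies of U as a single block. The multiset to arrange is then {UUU, B, R, R, R, R}, 6 items in all.
That gives (6)!/(4!) = 30 arrangements.

30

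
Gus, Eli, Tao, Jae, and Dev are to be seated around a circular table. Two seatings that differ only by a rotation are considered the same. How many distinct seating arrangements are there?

24

Seat Gus anywhere (absorbing the rotational symmetry), then permute the other 4: (4)! = 24.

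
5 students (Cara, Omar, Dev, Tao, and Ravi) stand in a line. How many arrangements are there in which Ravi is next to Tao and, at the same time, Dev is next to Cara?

24

Treat {Ravi,Tao} as one block (2 orders) and {Dev,Cara} as another (2 orders).
That leaves 3 units to arrange: 2 × 2 × 3! = 4 × 6 = 24.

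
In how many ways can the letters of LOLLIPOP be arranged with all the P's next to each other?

Treat the 2 copies of P as a single block. The multiset to arrange is then {PP, I, L, L, L, O, O}, 7 items in all.
That gives (7)!/(3!·2!) = 420 arrangements.

420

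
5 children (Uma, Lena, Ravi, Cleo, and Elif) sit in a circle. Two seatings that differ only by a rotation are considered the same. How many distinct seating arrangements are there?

Seat Uma anywhere (absorbing the rotational symmetry), then permute the other 4: (4)! = 24.

24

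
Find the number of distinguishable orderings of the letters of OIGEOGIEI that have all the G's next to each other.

Treat the 2 copies of G as a single block. The multiset to arrange is then {GG, E, E, I, I, I, O, O}, 8 items in all.
That gives (8)!/(3!·2!·2!) = 1680 arrangements.

1680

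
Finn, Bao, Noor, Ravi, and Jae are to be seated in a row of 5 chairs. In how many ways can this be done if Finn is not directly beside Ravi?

72

There are 5! = 120 arrangements in all. If Finn and Ravi are adjacent, merging them into one block gives 2·(4)! = 48 arrangements.
So 120 − 48 = 72 arrangements keep them apart.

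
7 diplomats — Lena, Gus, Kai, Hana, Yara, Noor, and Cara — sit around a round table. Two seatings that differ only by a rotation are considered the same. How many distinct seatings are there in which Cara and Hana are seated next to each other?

Glue Cara and Hana into a block (2 internal orders). Seating 6 units around a circle gives (5)! arrangements.
So 2 × (5)! = 2 × 120 = 240.

240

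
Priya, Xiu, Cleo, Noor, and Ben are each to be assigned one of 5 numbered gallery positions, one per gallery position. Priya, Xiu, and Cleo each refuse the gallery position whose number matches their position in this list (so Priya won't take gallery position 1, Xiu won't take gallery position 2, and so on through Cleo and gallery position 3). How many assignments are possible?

64

Let Aᵢ (for i ∈ {1, 2, 3}) be the placements that put person i in their forbidden gallery position. Any j of these fix j positions, leaving (5−j)! ways to fill the rest, and there are C(3,j) ways to pick which j.
By inclusion–exclusion, the number of valid placements is Σ_{j=0}^{3} (−1)^j C(3,j)·(5−j)!.
Computing: 120 − 72 + 18 − 2 = 64.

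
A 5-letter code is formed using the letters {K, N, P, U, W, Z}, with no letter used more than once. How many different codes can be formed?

Choose and order 5 of the 6 symbols: the first letter has 6 options, the next 5, and so on down to 2.
That product is 6 × 5 × 4 × 3 × 2 = 720.

720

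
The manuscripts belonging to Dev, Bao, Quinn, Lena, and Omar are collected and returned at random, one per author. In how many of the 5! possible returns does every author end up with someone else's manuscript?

44

This is the derangement count D_5: permutations of 5 items with no fixed point.
By inclusion–exclusion this is Σ_{j=0}^{5} (−1)^j C(5,j)·(5−j)!.
Computing: 120 − 120 + 60 − 20 + 5 − 1 = 44.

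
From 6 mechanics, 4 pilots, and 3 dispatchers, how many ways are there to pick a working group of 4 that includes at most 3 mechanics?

Split by how many mechanics are chosen (0 through 3).
Sum: C(6,0)·C(7,4) + C(6,1)·C(7,3) + C(6,2)·C(7,2) + C(6,3)·C(7,1) = 35 + 210 + 315 + 140 = 700.

700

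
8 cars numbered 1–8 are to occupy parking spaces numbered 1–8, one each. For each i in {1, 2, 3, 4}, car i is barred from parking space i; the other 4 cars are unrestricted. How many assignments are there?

Let Aᵢ (for 1 ≤ i ≤ 4) be the placements that put car i in its forbidden parking space. Any j of these fix j positions, leaving (8−j)! ways to fill the rest, and there are C(4,j) ways to pick which j.
By inclusion–exclusion, the number of valid placements is Σ_{j=0}^{4} (−1)^j C(4,j)·(8−j)!.
Computing: 40320 − 20160 + 4320 − 480 + 24 = 24024.

24024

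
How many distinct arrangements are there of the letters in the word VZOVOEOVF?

10080

Letter multiplicities in VZOVOEOVF: E×1, F×1, O×3, V×3, Z×1.
So there are 9! / (3!·3!) = 10080 distinguishable arrangements.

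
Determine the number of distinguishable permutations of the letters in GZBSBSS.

Letter multiplicities in GZBSBSS: B×2, G×1, S×3, Z×1.
So there are 7! / (3!·2!) = 420 distinguishable arrangements.

420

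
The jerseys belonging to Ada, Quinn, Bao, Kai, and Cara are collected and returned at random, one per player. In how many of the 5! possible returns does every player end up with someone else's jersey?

This is the derangement count D_5: permutations of 5 items with no fixed point.
By inclusion–exclusion this is Σ_{j=0}^{5} (−1)^j C(5,j)·(5−j)!.
Computing: 120 − 120 + 60 − 20 + 5 − 1 = 44.

44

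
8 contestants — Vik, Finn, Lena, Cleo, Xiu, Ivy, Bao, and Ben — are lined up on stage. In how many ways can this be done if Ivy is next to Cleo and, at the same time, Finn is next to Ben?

2880

Treat {Ivy,Cleo} as one block (2 orders) and {Finn,Ben} as another (2 orders).
That leaves 6 units to arrange: 2 × 2 × 6! = 4 × 720 = 2880.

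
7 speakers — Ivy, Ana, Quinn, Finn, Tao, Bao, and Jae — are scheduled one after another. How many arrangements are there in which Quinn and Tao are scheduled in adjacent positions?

1440

Glue Quinn and Tao into one block (2 internal orders), leaving 6 units to arrange in a row.
That gives 2 × 6! = 2 × 720 = 1440.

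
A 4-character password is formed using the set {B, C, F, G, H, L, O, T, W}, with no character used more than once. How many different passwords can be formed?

This is a permutation of 4 out of 9: P(9,4) = 9!/5!.
That product is 9 × 8 × 7 × 6 = 3024.

3024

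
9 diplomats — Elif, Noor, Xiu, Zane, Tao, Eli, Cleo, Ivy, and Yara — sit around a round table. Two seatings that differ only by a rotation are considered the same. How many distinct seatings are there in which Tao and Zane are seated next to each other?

Glue Tao and Zane into a block (2 internal orders). Seating 8 units around a circle gives (7)! arrangements.
So 2 × (7)! = 2 × 5040 = 10080.

10080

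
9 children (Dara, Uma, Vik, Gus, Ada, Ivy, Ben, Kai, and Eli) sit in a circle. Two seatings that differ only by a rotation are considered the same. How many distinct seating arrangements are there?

Seat Dara anywhere (absorbing the rotational symmetry), then permute the other 8: (8)! = 40320.

40320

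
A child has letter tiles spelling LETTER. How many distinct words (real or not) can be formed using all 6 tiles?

Letter multiplicities in LETTER: E×2, L×1, R×1, T×2.
The number of distinct arrangements is 6!/(2!·2!) = 720/4 = 180.

180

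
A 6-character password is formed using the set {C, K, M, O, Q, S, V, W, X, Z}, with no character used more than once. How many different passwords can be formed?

151200

With no repetition, fill the 6 characters in order: 10 choices, then 9, down to 5.
10 × 9 × 8 × 7 × 6 × 5 = 151200.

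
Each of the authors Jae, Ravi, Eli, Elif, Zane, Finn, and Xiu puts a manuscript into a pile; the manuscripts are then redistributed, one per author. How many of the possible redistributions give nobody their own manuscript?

Count assignments avoiding every fixed point. For any j of the 7 authors fixed to their own manuscript, the other 7−j can be arranged in (7−j)! ways.
By inclusion–exclusion this is Σ_{j=0}^{7} (−1)^j C(7,j)·(7−j)!.
Computing: 5040 − 5040 + 2520 − 840 + 210 − 42 + 7 − 1 = 1854.

1854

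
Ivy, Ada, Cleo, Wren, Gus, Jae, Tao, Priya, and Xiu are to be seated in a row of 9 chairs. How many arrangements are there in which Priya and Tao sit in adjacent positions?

80640

Place the 7 others and the Priya-Tao pair as 8 objects in a line; the pair has 2 internal arrangements.
So the count is 2·(8)! = 80640.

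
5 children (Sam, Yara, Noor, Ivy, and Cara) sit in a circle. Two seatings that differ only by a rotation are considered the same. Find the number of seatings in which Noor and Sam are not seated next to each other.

12

All circular seatings of 5 people number (4)! = 24.
Seatings with Noor beside Sam: treat them as a block with 2 internal orders, giving 2 × (3)! = 12.
Subtracting, 24 − 12 = 12.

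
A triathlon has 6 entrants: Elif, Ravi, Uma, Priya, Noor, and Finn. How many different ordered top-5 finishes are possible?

This is an ordered selection of 5 from 6: P(6,5).
That gives 6 × 5 × 4 × 3 × 2 = 720.

720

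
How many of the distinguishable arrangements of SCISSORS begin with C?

With the first slot taken by C, it remains to arrange the other 7 letters (SISSORS).
Those 7 letters have S appearing 4 times, giving (7)!/(4!) = 210.

210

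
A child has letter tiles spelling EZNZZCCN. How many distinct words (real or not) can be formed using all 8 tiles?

The 8 letters of EZNZZCCN have repeats: C appearing twice, N appearing twice, and Z appearing 3 times.
The number of distinct arrangements is 8!/(3!·2!·2!) = 40320/24 = 1680.

1680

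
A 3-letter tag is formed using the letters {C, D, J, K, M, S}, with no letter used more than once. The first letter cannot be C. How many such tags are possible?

100

The first letter has 6−1 = 5 choices (anything except C).
The remaining 2 letters are filled from the other 5 symbols without repetition: 5 × 4 = 20.
Total: 5 × 20 = 100.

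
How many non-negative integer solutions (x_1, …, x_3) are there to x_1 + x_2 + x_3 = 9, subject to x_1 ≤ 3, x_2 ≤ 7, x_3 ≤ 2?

By stars and bars, unrestricted non-negative solutions to x_1+…+x_3 = 9 number C(9+2,2) = 55.
Subtract solutions that violate a single cap (substitute x_i' = x_i − (cap_i+1)): x_1 ≥ 4 gives C(7,2) = 21; x_2 ≥ 8 gives C(3,2) = 3; x_3 ≥ 3 gives C(8,2) = 28. Together 52.
Add back pairs where two caps are both exceeded: 0 + 6 + 0 = 6.
By inclusion–exclusion the count is 55 − 52 + 6 = 9.

9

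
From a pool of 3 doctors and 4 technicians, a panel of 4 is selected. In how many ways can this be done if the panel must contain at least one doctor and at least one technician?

34

Total 4-person selections from all 7: C(7,4) = 35.
Subtract selections that omit an entire group: no doctors → C(4,4) = 1; no technicians → C(3,4) = 0.
Both groups omitted at once is impossible, so 35 − 1 = 34.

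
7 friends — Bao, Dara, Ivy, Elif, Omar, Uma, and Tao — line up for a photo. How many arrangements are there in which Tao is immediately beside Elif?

Glue Tao and Elif into one block (2 internal orders), leaving 6 units to arrange in a row.
That gives 2 × 6! = 2 × 720 = 1440.

1440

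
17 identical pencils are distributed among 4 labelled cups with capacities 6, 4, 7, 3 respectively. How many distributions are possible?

Without the upper bounds there are C(20,3) = 1140 ways to split 17 among 4 cups.
Subtract solutions that violate a single cap (substitute x_i' = x_i − (cap_i+1)): x_1 ≥ 7 gives C(13,3) = 286; x_2 ≥ 5 gives C(15,3) = 455; x_3 ≥ 8 gives C(12,3) = 220; x_4 ≥ 4 gives C(16,3) = 560. Together 1521.
Add back pairs where two caps are both exceeded: 56 + 10 + 84 + 35 + 165 + 56 = 406.
Subtract triples: 0 + 4 + 0 + 1 = 5.
By inclusion–exclusion the count is 1140 − 1521 + 406 − 5 = 20.

20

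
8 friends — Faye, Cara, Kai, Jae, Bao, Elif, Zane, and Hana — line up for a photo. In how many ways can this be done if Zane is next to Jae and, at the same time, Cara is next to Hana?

2880

Treat {Zane,Jae} as one block (2 orders) and {Cara,Hana} as another (2 orders).
That leaves 6 units to arrange: 2 × 2 × 6! = 4 × 720 = 2880.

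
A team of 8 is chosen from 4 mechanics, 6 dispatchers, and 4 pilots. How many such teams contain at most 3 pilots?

Split by how many pilots are chosen (0 through 3).
Sum: C(4,0)·C(10,8) + C(4,1)·C(10,7) + C(4,2)·C(10,6) + C(4,3)·C(10,5) = 45 + 480 + 1260 + 1008 = 2793.

2793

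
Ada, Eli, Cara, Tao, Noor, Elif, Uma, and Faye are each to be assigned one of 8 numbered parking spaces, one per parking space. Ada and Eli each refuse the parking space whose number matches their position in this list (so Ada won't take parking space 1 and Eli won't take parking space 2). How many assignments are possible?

Let Aᵢ (for i ∈ {1, 2}) be the placements that put person i in their forbidden parking space. Any j of these fix j positions, leaving (8−j)! ways to fill the rest, and there are C(2,j) ways to pick which j.
By inclusion–exclusion, the number of valid placements is Σ_{j=0}^{2} (−1)^j C(2,j)·(8−j)!.
Computing: 40320 − 10080 + 720 = 30960.

30960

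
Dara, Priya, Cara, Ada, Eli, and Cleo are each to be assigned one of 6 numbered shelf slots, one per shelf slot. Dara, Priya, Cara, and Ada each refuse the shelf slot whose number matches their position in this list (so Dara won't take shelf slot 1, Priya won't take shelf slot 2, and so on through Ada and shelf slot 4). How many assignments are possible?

Let Aᵢ (for 1 ≤ i ≤ 4) be the placements that put person i in their forbidden shelf slot. Any j of these fix j positions, leaving (6−j)! ways to fill the rest, and there are C(4,j) ways to pick which j.
By inclusion–exclusion, the number of valid placements is Σ_{j=0}^{4} (−1)^j C(4,j)·(6−j)!.
Computing: 720 − 480 + 144 − 24 + 2 = 362.

362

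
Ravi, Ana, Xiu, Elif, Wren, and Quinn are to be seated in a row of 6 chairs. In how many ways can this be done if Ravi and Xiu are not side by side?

480

Of the 6! = 720 arrangements, those with Ravi and Xiu adjacent number 2 × 5! = 240 (treat the pair as a block with 2 internal orders).
Complementary counting: 720 − 240 = 480.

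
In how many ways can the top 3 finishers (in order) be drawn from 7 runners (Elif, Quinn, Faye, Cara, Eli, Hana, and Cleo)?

210

There are 7 choices for 1st place, 6 for 2nd, and 5 for 3rd.
That gives 7 × 6 × 5 = 210.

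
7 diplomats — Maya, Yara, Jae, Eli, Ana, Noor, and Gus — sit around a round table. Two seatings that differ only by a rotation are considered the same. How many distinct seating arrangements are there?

Seat Maya anywhere (absorbing the rotational symmetry), then permute the other 6: (6)! = 720.

720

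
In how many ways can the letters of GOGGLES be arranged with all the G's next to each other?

120

Treat the 3 copies of G as a single block. The multiset to arrange is then {GGG, E, L, O, S}, 5 items in all.
All 5 items are distinct, so there are (5)! = 120 arrangements.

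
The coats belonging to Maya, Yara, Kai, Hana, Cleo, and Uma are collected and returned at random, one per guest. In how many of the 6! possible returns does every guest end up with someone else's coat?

Let Aᵢ be the assignments in which guest i gets their own coat. We want the size of the complement of A₁∪…∪A_6.
By inclusion–exclusion this is Σ_{j=0}^{6} (−1)^j C(6,j)·(6−j)!.
Computing: 720 − 720 + 360 − 120 + 30 − 6 + 1 = 265.

265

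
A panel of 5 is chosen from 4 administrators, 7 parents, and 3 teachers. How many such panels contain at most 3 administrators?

1992

Split by how many administrators are chosen (0 through 3).
Sum: C(4,0)·C(10,5) + C(4,1)·C(10,4) + C(4,2)·C(10,3) + C(4,3)·C(10,2) = 252 + 840 + 720 + 180 = 1992.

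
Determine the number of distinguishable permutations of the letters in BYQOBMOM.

5040

The 8 letters of BYQOBMOM have repeats: B appearing twice, M appearing twice, and O appearing twice.
Dividing 8! = 40320 by 2!·2!·2! = 8 for the repeated letters gives 5040.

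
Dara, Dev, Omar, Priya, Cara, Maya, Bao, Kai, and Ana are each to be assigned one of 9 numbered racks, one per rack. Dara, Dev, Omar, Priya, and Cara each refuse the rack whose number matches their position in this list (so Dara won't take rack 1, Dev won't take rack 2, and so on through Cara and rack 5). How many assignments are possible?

Let Aᵢ (for 1 ≤ i ≤ 5) be the placements that put person i in their forbidden rack. Any j of these fix j positions, leaving (9−j)! ways to fill the rest, and there are C(5,j) ways to pick which j.
By inclusion–exclusion, the number of valid placements is Σ_{j=0}^{5} (−1)^j C(5,j)·(9−j)!.
Computing: 362880 − 201600 + 50400 − 7200 + 600 − 24 = 205056.

205056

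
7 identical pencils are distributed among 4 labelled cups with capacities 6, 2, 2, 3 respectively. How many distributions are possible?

Ignoring the caps, the number of non-negative solutions to x_1+…+x_4 = 7 is C(10,3) = 120.
Subtract solutions that violate a single cap (substitute x_i' = x_i − (cap_i+1)): x_1 ≥ 7 gives C(3,3) = 1; x_2 ≥ 3 gives C(7,3) = 35; x_3 ≥ 3 gives C(7,3) = 35; x_4 ≥ 4 gives C(6,3) = 20. Together 91.
Add back pairs where two caps are both exceeded: 0 + 0 + 0 + 4 + 1 + 1 = 6.
By inclusion–exclusion the count is 120 − 91 + 6 = 35.

35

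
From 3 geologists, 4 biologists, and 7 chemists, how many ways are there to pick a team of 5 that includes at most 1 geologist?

1452

Split by how many geologists are chosen (0 through 1).
Sum: C(3,0)·C(11,5) + C(3,1)·C(11,4) = 462 + 990 = 1452.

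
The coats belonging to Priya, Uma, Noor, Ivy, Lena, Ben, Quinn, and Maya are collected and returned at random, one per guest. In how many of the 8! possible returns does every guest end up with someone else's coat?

14833

This is the derangement count D_8: permutations of 8 items with no fixed point.
By inclusion–exclusion this is Σ_{j=0}^{8} (−1)^j C(8,j)·(8−j)!.
Computing: 40320 − 40320 + 20160 − 6720 + 1680 − 336 + 56 − 8 + 1 = 14833.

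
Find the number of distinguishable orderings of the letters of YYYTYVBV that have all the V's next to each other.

210

Treat the 2 copies of V as a single block. The multiset to arrange is then {VV, B, T, Y, Y, Y, Y}, 7 items in all.
That gives (7)!/(4!) = 210 arrangements.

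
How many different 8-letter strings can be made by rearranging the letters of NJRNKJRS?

NJRNKJRS has 8 letters with J appearing twice, N appearing twice, and R appearing twice.
The number of distinct arrangements is 8!/(2!·2!·2!) = 40320/8 = 5040.

5040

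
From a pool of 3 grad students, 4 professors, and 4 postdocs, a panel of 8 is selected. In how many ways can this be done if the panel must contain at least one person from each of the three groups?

Unrestricted: C(11,8) = 165 ways to pick any 8 of the 11.
Subtract selections that omit an entire group: no grad students → C(8,8) = 1; no professors → C(7,8) = 0; no postdocs → C(7,8) = 0.
Add back selections omitting two groups (i.e. drawn from a single group): C(3,8) + C(4,8) + C(4,8) = 0.
By inclusion–exclusion: 165 − 1 + 0 = 164.

164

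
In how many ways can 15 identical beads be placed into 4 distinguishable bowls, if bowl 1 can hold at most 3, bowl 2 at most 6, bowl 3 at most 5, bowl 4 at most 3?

10

Ignoring the caps, the number of non-negative solutions to x_1+…+x_4 = 15 is C(18,3) = 816.
Subtract solutions that violate a single cap (substitute x_i' = x_i − (cap_i+1)): x_1 ≥ 4 gives C(14,3) = 364; x_2 ≥ 7 gives C(11,3) = 165; x_3 ≥ 6 gives C(12,3) = 220; x_4 ≥ 4 gives C(14,3) = 364. Together 1113.
Add back pairs where two caps are both exceeded: 35 + 56 + 120 + 10 + 35 + 56 = 312.
Subtract triples: 0 + 1 + 4 + 0 = 5.
By inclusion–exclusion the count is 816 − 1113 + 312 − 5 = 10.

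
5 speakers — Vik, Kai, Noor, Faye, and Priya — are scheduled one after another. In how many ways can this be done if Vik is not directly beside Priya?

There are 5! = 120 arrangements in all. If Vik and Priya are adjacent, merging them into one block gives 2·(4)! = 48 arrangements.
So 120 − 48 = 72 arrangements keep them apart.

72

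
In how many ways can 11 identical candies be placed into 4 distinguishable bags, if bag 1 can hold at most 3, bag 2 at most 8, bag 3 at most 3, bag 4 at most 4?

By stars and bars, unrestricted non-negative solutions to x_1+…+x_4 = 11 number C(11+3,3) = 364.
Subtract solutions that violate a single cap (substitute x_i' = x_i − (cap_i+1)): x_1 ≥ 4 gives C(10,3) = 120; x_2 ≥ 9 gives C(5,3) = 10; x_3 ≥ 4 gives C(10,3) = 120; x_4 ≥ 5 gives C(9,3) = 84. Together 334.
Add back pairs where two caps are both exceeded: 0 + 20 + 10 + 0 + 0 + 10 = 40.
By inclusion–exclusion the count is 364 − 334 + 40 = 70.

70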